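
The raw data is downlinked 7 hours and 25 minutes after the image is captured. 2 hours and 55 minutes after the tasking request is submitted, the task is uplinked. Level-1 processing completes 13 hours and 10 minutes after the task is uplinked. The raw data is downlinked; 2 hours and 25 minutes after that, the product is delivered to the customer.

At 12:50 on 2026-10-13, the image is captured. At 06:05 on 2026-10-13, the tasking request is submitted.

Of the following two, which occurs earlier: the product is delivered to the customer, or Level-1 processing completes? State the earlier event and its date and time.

The image is captured: 12:50 Oct 13, 2026.
The raw data is downlinked: 12:50 Oct 13, 2026 + 7h25m = 20:15 Oct 13, 2026.
The product is delivered to the customer: 20:15 Oct 13, 2026 + 2h25m = 22:40 Oct 13, 2026.
The tasking request is submitted: 06:05 Oct 13, 2026.
The task is uplinked: 06:05 Oct 13, 2026 + 2h55m = 09:00 Oct 13, 2026.
Level-1 processing completes: 09:00 Oct 13, 2026 + 13h10m = 22:10 Oct 13, 2026.
Comparing: the product is delivered to the customer at 22:40 Oct 13, 2026 vs Level-1 processing completes at 22:10 Oct 13, 2026. Earlier: Level-1 processing completes.

Level-1 processing completes — 22:10 on 2026-10-13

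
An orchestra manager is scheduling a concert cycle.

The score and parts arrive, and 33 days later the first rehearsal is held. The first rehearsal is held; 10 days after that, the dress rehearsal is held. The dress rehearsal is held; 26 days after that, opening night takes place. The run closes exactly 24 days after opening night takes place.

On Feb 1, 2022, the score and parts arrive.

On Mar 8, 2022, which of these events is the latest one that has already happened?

The score and parts arrive: Feb 1, 2022.
The first rehearsal is held: Feb 1, 2022 + 33 days = Mar 6, 2022.
The dress rehearsal is held: Mar 6, 2022 + 10 days = Mar 16, 2022.
Opening night takes place: Mar 16, 2022 + 26 days = Apr 11, 2022.
The run closes: Apr 11, 2022 + 24 days = May 5, 2022.
Mar 8, 2022 falls between when the first rehearsal is held (Mar 6, 2022) and when the dress rehearsal is held (Mar 16, 2022).

The first rehearsal is held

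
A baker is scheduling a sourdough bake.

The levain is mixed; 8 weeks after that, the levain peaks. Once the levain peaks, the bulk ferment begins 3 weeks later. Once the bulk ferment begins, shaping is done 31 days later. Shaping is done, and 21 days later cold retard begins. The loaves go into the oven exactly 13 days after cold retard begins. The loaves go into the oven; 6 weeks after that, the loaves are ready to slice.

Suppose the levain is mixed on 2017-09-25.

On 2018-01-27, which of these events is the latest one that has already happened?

Shaping is done

The levain is mixed: Sep 25, 2017.
The levain peaks: Sep 25, 2017 + 8 weeks = Nov 20, 2017.
The bulk ferment begins: Nov 20, 2017 + 3 weeks = Dec 11, 2017.
Shaping is done: Dec 11, 2017 + 31 days = Jan 11, 2018.
Cold retard begins: Jan 11, 2018 + 21 days = Feb 1, 2018.
The loaves go into the oven: Feb 1, 2018 + 13 days = Feb 14, 2018.
The loaves are ready to slice: Feb 14, 2018 + 6 weeks = Mar 28, 2018.
Jan 27, 2018 falls between when shaping is done (Jan 11, 2018) and when cold retard begins (Feb 1, 2018).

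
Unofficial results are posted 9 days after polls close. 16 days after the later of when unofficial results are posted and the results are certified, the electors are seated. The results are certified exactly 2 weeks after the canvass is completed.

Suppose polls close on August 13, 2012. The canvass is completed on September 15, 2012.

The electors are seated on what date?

October 15, 2012

Polls close: Aug 13, 2012.
Unofficial results are posted: Aug 13, 2012 + 9 days = Aug 22, 2012.
The canvass is completed: Sep 15, 2012.
The results are certified: Sep 15, 2012 + 2 weeks = Sep 29, 2012.
Both prerequisites met — unofficial results are posted (Aug 22, 2012), the results are certified (Sep 29, 2012); the later is Sep 29, 2012.
The electors are seated: Sep 29, 2012 + 16 days = Oct 15, 2012.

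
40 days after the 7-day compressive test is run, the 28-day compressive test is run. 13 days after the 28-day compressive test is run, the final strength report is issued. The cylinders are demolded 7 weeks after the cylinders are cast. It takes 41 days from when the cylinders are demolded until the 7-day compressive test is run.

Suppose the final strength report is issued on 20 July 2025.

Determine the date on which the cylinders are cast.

27 February 2025

The final strength report is issued: Jul 20, 2025.
The 28-day compressive test is run: Jul 20, 2025 − 13 days = Jul 7, 2025.
The 7-day compressive test is run: Jul 7, 2025 − 40 days = May 28, 2025.
The cylinders are demolded: May 28, 2025 − 41 days = Apr 17, 2025.
The cylinders are cast: Apr 17, 2025 − 7 weeks = Feb 27, 2025.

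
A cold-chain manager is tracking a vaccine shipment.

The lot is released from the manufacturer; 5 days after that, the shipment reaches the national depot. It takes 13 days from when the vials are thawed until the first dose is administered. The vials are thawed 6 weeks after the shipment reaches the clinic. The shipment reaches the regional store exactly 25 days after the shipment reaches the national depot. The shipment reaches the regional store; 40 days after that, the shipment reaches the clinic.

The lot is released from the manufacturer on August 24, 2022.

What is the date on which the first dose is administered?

The lot is released from the manufacturer: Aug 24, 2022.
The shipment reaches the national depot: Aug 24, 2022 + 5 days = Aug 29, 2022.
The shipment reaches the regional store: Aug 29, 2022 + 25 days = Sep 23, 2022.
The shipment reaches the clinic: Sep 23, 2022 + 40 days = Nov 2, 2022.
The vials are thawed: Nov 2, 2022 + 6 weeks = Dec 14, 2022.
The first dose is administered: Dec 14, 2022 + 13 days = Dec 27, 2022.

December 27, 2022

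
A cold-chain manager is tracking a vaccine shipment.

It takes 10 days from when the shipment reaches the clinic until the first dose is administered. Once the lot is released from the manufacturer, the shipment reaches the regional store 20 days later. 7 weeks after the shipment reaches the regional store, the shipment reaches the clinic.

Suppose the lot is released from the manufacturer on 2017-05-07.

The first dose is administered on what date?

2017-07-25

The lot is released from the manufacturer: May 7, 2017.
The shipment reaches the regional store: May 7, 2017 + 20 days = May 27, 2017.
The shipment reaches the clinic: May 27, 2017 + 7 weeks = Jul 15, 2017.
The first dose is administered: Jul 15, 2017 + 10 days = Jul 25, 2017.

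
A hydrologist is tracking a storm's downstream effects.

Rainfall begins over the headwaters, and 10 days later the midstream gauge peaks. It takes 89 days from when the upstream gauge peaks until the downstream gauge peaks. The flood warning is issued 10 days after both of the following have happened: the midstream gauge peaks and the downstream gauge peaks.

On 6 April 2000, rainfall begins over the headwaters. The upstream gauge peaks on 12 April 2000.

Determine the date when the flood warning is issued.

Rainfall begins over the headwaters: Apr 6, 2000.
The midstream gauge peaks: Apr 6, 2000 + 10 days = Apr 16, 2000.
The upstream gauge peaks: Apr 12, 2000.
The downstream gauge peaks: Apr 12, 2000 + 89 days = Jul 10, 2000.
Both prerequisites met — the midstream gauge peaks (Apr 16, 2000), the downstream gauge peaks (Jul 10, 2000); the later is Jul 10, 2000.
The flood warning is issued: Jul 10, 2000 + 10 days = Jul 20, 2000.

20 July 2000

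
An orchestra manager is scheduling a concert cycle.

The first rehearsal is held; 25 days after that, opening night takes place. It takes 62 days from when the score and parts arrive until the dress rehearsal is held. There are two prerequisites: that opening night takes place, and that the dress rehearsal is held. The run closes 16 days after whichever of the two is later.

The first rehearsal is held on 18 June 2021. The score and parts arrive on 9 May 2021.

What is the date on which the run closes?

The first rehearsal is held: Jun 18, 2021.
Opening night takes place: Jun 18, 2021 + 25 days = Jul 13, 2021.
The score and parts arrive: May 9, 2021.
The dress rehearsal is held: May 9, 2021 + 62 days = Jul 10, 2021.
Both prerequisites met — opening night takes place (Jul 13, 2021), the dress rehearsal is held (Jul 10, 2021); the later is Jul 13, 2021.
The run closes: Jul 13, 2021 + 16 days = Jul 29, 2021.

29 July 2021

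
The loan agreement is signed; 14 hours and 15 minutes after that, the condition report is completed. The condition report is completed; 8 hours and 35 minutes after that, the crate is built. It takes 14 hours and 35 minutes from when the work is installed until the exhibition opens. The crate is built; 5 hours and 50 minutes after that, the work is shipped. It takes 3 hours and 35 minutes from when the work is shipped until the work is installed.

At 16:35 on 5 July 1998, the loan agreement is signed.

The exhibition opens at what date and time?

15:25 on 7 July 1998

The loan agreement is signed: 16:35 Jul 5, 1998.
The condition report is completed: 16:35 Jul 5, 1998 + 14h15m = 06:50 Jul 6, 1998.
The crate is built: 06:50 Jul 6, 1998 + 8h35m = 15:25 Jul 6, 1998.
The work is shipped: 15:25 Jul 6, 1998 + 5h50m = 21:15 Jul 6, 1998.
The work is installed: 21:15 Jul 6, 1998 + 3h35m = 00:50 Jul 7, 1998.
The exhibition opens: 00:50 Jul 7, 1998 + 14h35m = 15:25 Jul 7, 1998.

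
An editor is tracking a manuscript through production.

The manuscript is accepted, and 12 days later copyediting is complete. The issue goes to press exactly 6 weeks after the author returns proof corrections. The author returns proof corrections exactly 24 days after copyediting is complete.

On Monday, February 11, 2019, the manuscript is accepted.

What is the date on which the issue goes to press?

Tuesday, April 30, 2019

The manuscript is accepted: Feb 11, 2019.
Copyediting is complete: Feb 11, 2019 + 12 days = Feb 23, 2019.
The author returns proof corrections: Feb 23, 2019 + 24 days = Mar 19, 2019.
The issue goes to press: Mar 19, 2019 + 6 weeks = Apr 30, 2019.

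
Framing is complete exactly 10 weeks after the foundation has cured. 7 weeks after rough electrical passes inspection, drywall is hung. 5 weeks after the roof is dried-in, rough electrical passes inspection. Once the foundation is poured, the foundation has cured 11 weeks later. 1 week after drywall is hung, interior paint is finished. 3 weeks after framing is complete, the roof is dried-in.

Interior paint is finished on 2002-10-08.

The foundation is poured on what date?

2002-01-22

Interior paint is finished: Oct 8, 2002.
Drywall is hung: Oct 8, 2002 − 1 week = Oct 1, 2002.
Rough electrical passes inspection: Oct 1, 2002 − 7 weeks = Aug 13, 2002.
The roof is dried-in: Aug 13, 2002 − 5 weeks = Jul 9, 2002.
Framing is complete: Jul 9, 2002 − 3 weeks = Jun 18, 2002.
The foundation has cured: Jun 18, 2002 − 10 weeks = Apr 9, 2002.
The foundation is poured: Apr 9, 2002 − 11 weeks = Jan 22, 2002.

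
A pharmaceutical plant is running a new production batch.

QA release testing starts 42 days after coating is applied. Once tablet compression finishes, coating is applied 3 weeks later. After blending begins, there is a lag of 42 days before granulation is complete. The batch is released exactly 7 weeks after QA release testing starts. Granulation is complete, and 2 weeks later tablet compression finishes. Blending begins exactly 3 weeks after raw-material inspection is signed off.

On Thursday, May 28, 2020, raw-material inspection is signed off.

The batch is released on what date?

Thursday, December 3, 2020

Raw-material inspection is signed off: May 28, 2020.
Blending begins: May 28, 2020 + 3 weeks = Jun 18, 2020.
Granulation is complete: Jun 18, 2020 + 42 days = Jul 30, 2020.
Tablet compression finishes: Jul 30, 2020 + 2 weeks = Aug 13, 2020.
Coating is applied: Aug 13, 2020 + 3 weeks = Sep 3, 2020.
QA release testing starts: Sep 3, 2020 + 42 days = Oct 15, 2020.
The batch is released: Oct 15, 2020 + 7 weeks = Dec 3, 2020.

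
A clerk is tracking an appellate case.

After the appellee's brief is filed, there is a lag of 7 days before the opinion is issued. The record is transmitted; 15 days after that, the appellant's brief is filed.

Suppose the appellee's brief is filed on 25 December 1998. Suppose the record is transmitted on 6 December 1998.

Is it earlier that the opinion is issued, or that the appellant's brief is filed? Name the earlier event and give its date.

The appellant's brief is filed — 21 December 1998

The appellee's brief is filed: Dec 25, 1998.
The opinion is issued: Dec 25, 1998 + 7 days = Jan 1, 1999.
The record is transmitted: Dec 6, 1998.
The appellant's brief is filed: Dec 6, 1998 + 15 days = Dec 21, 1998.
Comparing: the opinion is issued on Jan 1, 1999 vs the appellant's brief is filed on Dec 21, 1998. Earlier: the appellant's brief is filed.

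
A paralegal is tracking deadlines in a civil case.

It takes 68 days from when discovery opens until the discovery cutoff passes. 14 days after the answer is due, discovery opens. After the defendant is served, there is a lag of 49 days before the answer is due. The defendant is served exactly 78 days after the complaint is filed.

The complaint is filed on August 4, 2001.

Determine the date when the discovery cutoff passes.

The complaint is filed: Aug 4, 2001.
The defendant is served: Aug 4, 2001 + 78 days = Oct 21, 2001.
The answer is due: Oct 21, 2001 + 49 days = Dec 9, 2001.
Discovery opens: Dec 9, 2001 + 14 days = Dec 23, 2001.
The discovery cutoff passes: Dec 23, 2001 + 68 days = Mar 1, 2002.

March 1, 2002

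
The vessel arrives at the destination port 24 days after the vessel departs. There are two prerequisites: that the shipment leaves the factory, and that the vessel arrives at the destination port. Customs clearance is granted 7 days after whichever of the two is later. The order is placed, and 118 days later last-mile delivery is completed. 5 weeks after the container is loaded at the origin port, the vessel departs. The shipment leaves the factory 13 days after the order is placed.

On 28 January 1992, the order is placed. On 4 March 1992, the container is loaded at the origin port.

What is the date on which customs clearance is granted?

9 May 1992

The order is placed: Jan 28, 1992.
The shipment leaves the factory: Jan 28, 1992 + 13 days = Feb 10, 1992.
The container is loaded at the origin port: Mar 4, 1992.
The vessel departs: Mar 4, 1992 + 5 weeks = Apr 8, 1992.
The vessel arrives at the destination port: Apr 8, 1992 + 24 days = May 2, 1992.
Both prerequisites met — the shipment leaves the factory (Feb 10, 1992), the vessel arrives at the destination port (May 2, 1992); the later is May 2, 1992.
Customs clearance is granted: May 2, 1992 + 7 days = May 9, 1992.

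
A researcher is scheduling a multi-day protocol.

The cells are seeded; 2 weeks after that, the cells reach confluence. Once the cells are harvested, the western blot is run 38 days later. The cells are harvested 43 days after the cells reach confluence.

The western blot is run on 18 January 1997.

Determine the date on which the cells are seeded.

The western blot is run: Jan 18, 1997.
The cells are harvested: Jan 18, 1997 − 38 days = Dec 11, 1996.
The cells reach confluence: Dec 11, 1996 − 43 days = Oct 29, 1996.
The cells are seeded: Oct 29, 1996 − 2 weeks = Oct 15, 1996.

15 October 1996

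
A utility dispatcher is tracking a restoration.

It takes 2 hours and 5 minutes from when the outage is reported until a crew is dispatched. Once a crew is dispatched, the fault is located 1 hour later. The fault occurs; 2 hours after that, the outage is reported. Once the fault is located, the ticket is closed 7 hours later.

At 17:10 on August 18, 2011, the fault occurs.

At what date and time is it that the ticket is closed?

The fault occurs: 17:10 Aug 18, 2011.
The outage is reported: 17:10 Aug 18, 2011 + 2h = 19:10 Aug 18, 2011.
A crew is dispatched: 19:10 Aug 18, 2011 + 2h05m = 21:15 Aug 18, 2011.
The fault is located: 21:15 Aug 18, 2011 + 1h = 22:15 Aug 18, 2011.
The ticket is closed: 22:15 Aug 18, 2011 + 7h = 05:15 Aug 19, 2011.

05:15 on August 19, 2011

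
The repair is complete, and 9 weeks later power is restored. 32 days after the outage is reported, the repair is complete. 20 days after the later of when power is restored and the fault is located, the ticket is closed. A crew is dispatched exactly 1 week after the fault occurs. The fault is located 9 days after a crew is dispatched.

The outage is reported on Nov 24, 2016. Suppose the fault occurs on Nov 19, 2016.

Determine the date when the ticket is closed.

The outage is reported: Nov 24, 2016.
The repair is complete: Nov 24, 2016 + 32 days = Dec 26, 2016.
Power is restored: Dec 26, 2016 + 9 weeks = Feb 27, 2017.
The fault occurs: Nov 19, 2016.
A crew is dispatched: Nov 19, 2016 + 1 week = Nov 26, 2016.
The fault is located: Nov 26, 2016 + 9 days = Dec 5, 2016.
Both prerequisites met — power is restored (Feb 27, 2017), the fault is located (Dec 5, 2016); the later is Feb 27, 2017.
The ticket is closed: Feb 27, 2017 + 20 days = Mar 19, 2017.

Mar 19, 2017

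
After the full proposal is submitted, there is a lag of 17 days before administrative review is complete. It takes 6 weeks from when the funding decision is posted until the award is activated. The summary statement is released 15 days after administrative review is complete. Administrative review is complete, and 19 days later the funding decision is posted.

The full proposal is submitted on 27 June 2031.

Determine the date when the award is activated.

The full proposal is submitted: Jun 27, 2031.
Administrative review is complete: Jun 27, 2031 + 17 days = Jul 14, 2031.
The funding decision is posted: Jul 14, 2031 + 19 days = Aug 2, 2031.
The award is activated: Aug 2, 2031 + 6 weeks = Sep 13, 2031.

13 September 2031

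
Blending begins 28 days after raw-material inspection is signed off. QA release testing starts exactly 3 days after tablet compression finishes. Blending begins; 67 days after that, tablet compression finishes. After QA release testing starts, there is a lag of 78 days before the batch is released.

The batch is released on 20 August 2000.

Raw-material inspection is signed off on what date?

The batch is released: Aug 20, 2000.
QA release testing starts: Aug 20, 2000 − 78 days = Jun 3, 2000.
Tablet compression finishes: Jun 3, 2000 − 3 days = May 31, 2000.
Blending begins: May 31, 2000 − 67 days = Mar 25, 2000.
Raw-material inspection is signed off: Mar 25, 2000 − 28 days = Feb 26, 2000.

26 February 2000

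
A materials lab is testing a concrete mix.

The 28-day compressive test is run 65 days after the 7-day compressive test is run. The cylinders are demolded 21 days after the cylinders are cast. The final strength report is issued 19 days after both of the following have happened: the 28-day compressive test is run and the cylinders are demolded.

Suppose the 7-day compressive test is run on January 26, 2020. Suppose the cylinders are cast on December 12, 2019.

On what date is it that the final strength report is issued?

The 7-day compressive test is run: Jan 26, 2020.
The 28-day compressive test is run: Jan 26, 2020 + 65 days = Mar 31, 2020.
The cylinders are cast: Dec 12, 2019.
The cylinders are demolded: Dec 12, 2019 + 21 days = Jan 2, 2020.
Both prerequisites met — the 28-day compressive test is run (Mar 31, 2020), the cylinders are demolded (Jan 2, 2020); the later is Mar 31, 2020.
The final strength report is issued: Mar 31, 2020 + 19 days = Apr 19, 2020.

April 19, 2020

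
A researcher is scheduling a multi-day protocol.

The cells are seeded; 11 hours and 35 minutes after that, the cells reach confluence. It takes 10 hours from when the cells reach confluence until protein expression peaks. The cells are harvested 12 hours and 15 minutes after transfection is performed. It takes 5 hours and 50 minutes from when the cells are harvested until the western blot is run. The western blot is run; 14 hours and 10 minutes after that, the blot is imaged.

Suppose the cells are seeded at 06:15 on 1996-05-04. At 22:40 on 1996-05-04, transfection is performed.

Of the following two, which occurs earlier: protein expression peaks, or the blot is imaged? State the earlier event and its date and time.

The cells are seeded: 06:15 May 4, 1996.
The cells reach confluence: 06:15 May 4, 1996 + 11h35m = 17:50 May 4, 1996.
Protein expression peaks: 17:50 May 4, 1996 + 10h = 03:50 May 5, 1996.
Transfection is performed: 22:40 May 4, 1996.
The cells are harvested: 22:40 May 4, 1996 + 12h15m = 10:55 May 5, 1996.
The western blot is run: 10:55 May 5, 1996 + 5h50m = 16:45 May 5, 1996.
The blot is imaged: 16:45 May 5, 1996 + 14h10m = 06:55 May 6, 1996.
Comparing: protein expression peaks at 03:50 May 5, 1996 vs the blot is imaged at 06:55 May 6, 1996. Earlier: protein expression peaks.

Protein expression peaks — 03:50 on 1996-05-05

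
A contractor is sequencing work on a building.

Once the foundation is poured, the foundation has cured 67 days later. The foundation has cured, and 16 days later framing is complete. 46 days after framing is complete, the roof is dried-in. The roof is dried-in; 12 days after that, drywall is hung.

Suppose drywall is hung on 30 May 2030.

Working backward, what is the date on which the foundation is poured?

9 January 2030

Drywall is hung: May 30, 2030.
The roof is dried-in: May 30, 2030 − 12 days = May 18, 2030.
Framing is complete: May 18, 2030 − 46 days = Apr 2, 2030.
The foundation has cured: Apr 2, 2030 − 16 days = Mar 17, 2030.
The foundation is poured: Mar 17, 2030 − 67 days = Jan 9, 2030.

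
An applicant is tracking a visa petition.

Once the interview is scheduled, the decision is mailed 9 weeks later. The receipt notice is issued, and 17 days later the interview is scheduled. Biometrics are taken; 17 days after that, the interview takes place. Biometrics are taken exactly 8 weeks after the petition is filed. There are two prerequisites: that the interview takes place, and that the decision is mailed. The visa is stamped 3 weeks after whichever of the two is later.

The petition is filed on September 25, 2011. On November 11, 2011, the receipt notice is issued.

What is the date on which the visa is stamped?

February 20, 2012

The petition is filed: Sep 25, 2011.
Biometrics are taken: Sep 25, 2011 + 8 weeks = Nov 20, 2011.
The interview takes place: Nov 20, 2011 + 17 days = Dec 7, 2011.
The receipt notice is issued: Nov 11, 2011.
The interview is scheduled: Nov 11, 2011 + 17 days = Nov 28, 2011.
The decision is mailed: Nov 28, 2011 + 9 weeks = Jan 30, 2012.
Both prerequisites met — the interview takes place (Dec 7, 2011), the decision is mailed (Jan 30, 2012); the later is Jan 30, 2012.
The visa is stamped: Jan 30, 2012 + 3 weeks = Feb 20, 2012.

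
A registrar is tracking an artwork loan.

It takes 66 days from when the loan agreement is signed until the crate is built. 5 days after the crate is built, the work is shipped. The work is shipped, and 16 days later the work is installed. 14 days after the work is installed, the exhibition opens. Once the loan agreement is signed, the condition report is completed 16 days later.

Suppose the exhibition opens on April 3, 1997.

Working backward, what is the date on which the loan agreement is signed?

December 23, 1996

The exhibition opens: Apr 3, 1997.
The work is installed: Apr 3, 1997 − 14 days = Mar 20, 1997.
The work is shipped: Mar 20, 1997 − 16 days = Mar 4, 1997.
The crate is built: Mar 4, 1997 − 5 days = Feb 27, 1997.
The loan agreement is signed: Feb 27, 1997 − 66 days = Dec 23, 1996.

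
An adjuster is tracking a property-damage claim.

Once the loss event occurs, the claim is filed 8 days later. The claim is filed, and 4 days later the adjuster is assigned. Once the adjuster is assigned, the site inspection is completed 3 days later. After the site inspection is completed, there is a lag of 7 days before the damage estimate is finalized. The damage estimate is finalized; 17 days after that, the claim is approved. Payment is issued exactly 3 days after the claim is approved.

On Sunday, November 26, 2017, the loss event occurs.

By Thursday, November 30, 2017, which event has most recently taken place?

The loss event occurs

The loss event occurs: Nov 26, 2017.
The claim is filed: Nov 26, 2017 + 8 days = Dec 4, 2017.
The adjuster is assigned: Dec 4, 2017 + 4 days = Dec 8, 2017.
The site inspection is completed: Dec 8, 2017 + 3 days = Dec 11, 2017.
The damage estimate is finalized: Dec 11, 2017 + 7 days = Dec 18, 2017.
The claim is approved: Dec 18, 2017 + 17 days = Jan 4, 2018.
Payment is issued: Jan 4, 2018 + 3 days = Jan 7, 2018.
Nov 30, 2017 falls between when the loss event occurs (Nov 26, 2017) and when the claim is filed (Dec 4, 2017).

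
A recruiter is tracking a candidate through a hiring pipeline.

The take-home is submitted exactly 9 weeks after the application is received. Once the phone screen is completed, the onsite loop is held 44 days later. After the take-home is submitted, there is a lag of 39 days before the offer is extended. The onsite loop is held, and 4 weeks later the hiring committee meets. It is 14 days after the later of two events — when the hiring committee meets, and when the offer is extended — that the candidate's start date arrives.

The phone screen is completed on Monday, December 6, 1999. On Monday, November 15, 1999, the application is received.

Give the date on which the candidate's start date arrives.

The phone screen is completed: Dec 6, 1999.
The onsite loop is held: Dec 6, 1999 + 44 days = Jan 19, 2000.
The hiring committee meets: Jan 19, 2000 + 4 weeks = Feb 16, 2000.
The application is received: Nov 15, 1999.
The take-home is submitted: Nov 15, 1999 + 9 weeks = Jan 17, 2000.
The offer is extended: Jan 17, 2000 + 39 days = Feb 25, 2000.
Both prerequisites met — the hiring committee meets (Feb 16, 2000), the offer is extended (Feb 25, 2000); the later is Feb 25, 2000.
The candidate's start date arrives: Feb 25, 2000 + 14 days = Mar 10, 2000.

Friday, March 10, 2000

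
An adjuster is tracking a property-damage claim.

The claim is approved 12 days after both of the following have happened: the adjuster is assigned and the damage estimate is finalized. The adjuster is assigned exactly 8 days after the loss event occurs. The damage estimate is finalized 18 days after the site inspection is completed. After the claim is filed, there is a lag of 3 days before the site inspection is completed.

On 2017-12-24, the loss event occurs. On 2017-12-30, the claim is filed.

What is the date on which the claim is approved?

2018-02-01

The loss event occurs: Dec 24, 2017.
The adjuster is assigned: Dec 24, 2017 + 8 days = Jan 1, 2018.
The claim is filed: Dec 30, 2017.
The site inspection is completed: Dec 30, 2017 + 3 days = Jan 2, 2018.
The damage estimate is finalized: Jan 2, 2018 + 18 days = Jan 20, 2018.
Both prerequisites met — the adjuster is assigned (Jan 1, 2018), the damage estimate is finalized (Jan 20, 2018); the later is Jan 20, 2018.
The claim is approved: Jan 20, 2018 + 12 days = Feb 1, 2018.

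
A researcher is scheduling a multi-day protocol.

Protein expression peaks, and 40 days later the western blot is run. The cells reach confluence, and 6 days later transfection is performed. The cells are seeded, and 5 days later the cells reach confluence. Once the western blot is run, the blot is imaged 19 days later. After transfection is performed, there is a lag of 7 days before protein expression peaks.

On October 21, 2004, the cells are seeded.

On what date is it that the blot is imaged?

January 6, 2005

The cells are seeded: Oct 21, 2004.
The cells reach confluence: Oct 21, 2004 + 5 days = Oct 26, 2004.
Transfection is performed: Oct 26, 2004 + 6 days = Nov 1, 2004.
Protein expression peaks: Nov 1, 2004 + 7 days = Nov 8, 2004.
The western blot is run: Nov 8, 2004 + 40 days = Dec 18, 2004.
The blot is imaged: Dec 18, 2004 + 19 days = Jan 6, 2005.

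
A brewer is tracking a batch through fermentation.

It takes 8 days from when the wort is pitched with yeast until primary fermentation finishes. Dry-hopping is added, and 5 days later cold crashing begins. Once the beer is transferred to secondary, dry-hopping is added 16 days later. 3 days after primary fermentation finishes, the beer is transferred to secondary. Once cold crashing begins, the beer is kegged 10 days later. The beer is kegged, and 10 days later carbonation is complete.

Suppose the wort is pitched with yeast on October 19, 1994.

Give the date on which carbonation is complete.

December 10, 1994

The wort is pitched with yeast: Oct 19, 1994.
Primary fermentation finishes: Oct 19, 1994 + 8 days = Oct 27, 1994.
The beer is transferred to secondary: Oct 27, 1994 + 3 days = Oct 30, 1994.
Dry-hopping is added: Oct 30, 1994 + 16 days = Nov 15, 1994.
Cold crashing begins: Nov 15, 1994 + 5 days = Nov 20, 1994.
The beer is kegged: Nov 20, 1994 + 10 days = Nov 30, 1994.
Carbonation is complete: Nov 30, 1994 + 10 days = Dec 10, 1994.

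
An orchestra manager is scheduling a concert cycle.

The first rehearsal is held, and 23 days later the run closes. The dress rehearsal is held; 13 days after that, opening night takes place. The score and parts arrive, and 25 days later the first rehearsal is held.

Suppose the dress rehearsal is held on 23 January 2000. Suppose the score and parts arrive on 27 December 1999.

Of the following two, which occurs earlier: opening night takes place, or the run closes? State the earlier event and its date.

The dress rehearsal is held: Jan 23, 2000.
Opening night takes place: Jan 23, 2000 + 13 days = Feb 5, 2000.
The score and parts arrive: Dec 27, 1999.
The first rehearsal is held: Dec 27, 1999 + 25 days = Jan 21, 2000.
The run closes: Jan 21, 2000 + 23 days = Feb 13, 2000.
Comparing: opening night takes place on Feb 5, 2000 vs the run closes on Feb 13, 2000. Earlier: opening night takes place.

Opening night takes place — 5 February 2000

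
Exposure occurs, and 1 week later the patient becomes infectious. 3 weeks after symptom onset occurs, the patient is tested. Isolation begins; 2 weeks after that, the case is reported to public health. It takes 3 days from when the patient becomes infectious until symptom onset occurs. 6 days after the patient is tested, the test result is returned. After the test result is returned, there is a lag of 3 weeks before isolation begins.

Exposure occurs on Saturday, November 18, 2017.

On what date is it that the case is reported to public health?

Exposure occurs: Nov 18, 2017.
The patient becomes infectious: Nov 18, 2017 + 1 week = Nov 25, 2017.
Symptom onset occurs: Nov 25, 2017 + 3 days = Nov 28, 2017.
The patient is tested: Nov 28, 2017 + 3 weeks = Dec 19, 2017.
The test result is returned: Dec 19, 2017 + 6 days = Dec 25, 2017.
Isolation begins: Dec 25, 2017 + 3 weeks = Jan 15, 2018.
The case is reported to public health: Jan 15, 2018 + 2 weeks = Jan 29, 2018.

Monday, January 29, 2018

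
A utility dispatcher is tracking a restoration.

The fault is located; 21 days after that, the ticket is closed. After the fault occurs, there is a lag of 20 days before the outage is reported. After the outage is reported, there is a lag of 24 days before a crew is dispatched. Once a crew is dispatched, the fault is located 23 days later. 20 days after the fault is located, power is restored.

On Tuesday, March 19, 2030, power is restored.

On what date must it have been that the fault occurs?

Power is restored: Mar 19, 2030.
The fault is located: Mar 19, 2030 − 20 days = Feb 27, 2030.
A crew is dispatched: Feb 27, 2030 − 23 days = Feb 4, 2030.
The outage is reported: Feb 4, 2030 − 24 days = Jan 11, 2030.
The fault occurs: Jan 11, 2030 − 20 days = Dec 22, 2029.

Saturday, December 22, 2029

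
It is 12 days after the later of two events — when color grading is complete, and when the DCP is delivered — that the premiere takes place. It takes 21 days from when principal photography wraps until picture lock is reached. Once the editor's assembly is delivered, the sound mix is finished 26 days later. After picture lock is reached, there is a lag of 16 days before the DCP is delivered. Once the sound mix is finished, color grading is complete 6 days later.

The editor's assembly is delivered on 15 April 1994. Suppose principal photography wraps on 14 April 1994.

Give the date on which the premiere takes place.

2 June 1994

The editor's assembly is delivered: Apr 15, 1994.
The sound mix is finished: Apr 15, 1994 + 26 days = May 11, 1994.
Color grading is complete: May 11, 1994 + 6 days = May 17, 1994.
Principal photography wraps: Apr 14, 1994.
Picture lock is reached: Apr 14, 1994 + 21 days = May 5, 1994.
The DCP is delivered: May 5, 1994 + 16 days = May 21, 1994.
Both prerequisites met — color grading is complete (May 17, 1994), the DCP is delivered (May 21, 1994); the later is May 21, 1994.
The premiere takes place: May 21, 1994 + 12 days = Jun 2, 1994.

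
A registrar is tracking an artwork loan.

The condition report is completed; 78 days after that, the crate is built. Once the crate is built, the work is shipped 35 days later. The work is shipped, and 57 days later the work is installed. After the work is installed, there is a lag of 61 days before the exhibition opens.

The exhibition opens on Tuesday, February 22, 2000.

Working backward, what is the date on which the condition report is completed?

The exhibition opens: Feb 22, 2000.
The work is installed: Feb 22, 2000 − 61 days = Dec 23, 1999.
The work is shipped: Dec 23, 1999 − 57 days = Oct 27, 1999.
The crate is built: Oct 27, 1999 − 35 days = Sep 22, 1999.
The condition report is completed: Sep 22, 1999 − 78 days = Jul 6, 1999.

Tuesday, July 6, 1999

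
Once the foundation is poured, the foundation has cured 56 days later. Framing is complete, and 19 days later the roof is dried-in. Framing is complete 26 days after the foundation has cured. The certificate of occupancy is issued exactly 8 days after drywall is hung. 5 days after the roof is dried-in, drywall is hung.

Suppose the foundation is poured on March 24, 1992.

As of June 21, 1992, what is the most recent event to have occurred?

Framing is complete

The foundation is poured: Mar 24, 1992.
The foundation has cured: Mar 24, 1992 + 56 days = May 19, 1992.
Framing is complete: May 19, 1992 + 26 days = Jun 14, 1992.
The roof is dried-in: Jun 14, 1992 + 19 days = Jul 3, 1992.
Drywall is hung: Jul 3, 1992 + 5 days = Jul 8, 1992.
The certificate of occupancy is issued: Jul 8, 1992 + 8 days = Jul 16, 1992.
Jun 21, 1992 falls between when framing is complete (Jun 14, 1992) and when the roof is dried-in (Jul 3, 1992).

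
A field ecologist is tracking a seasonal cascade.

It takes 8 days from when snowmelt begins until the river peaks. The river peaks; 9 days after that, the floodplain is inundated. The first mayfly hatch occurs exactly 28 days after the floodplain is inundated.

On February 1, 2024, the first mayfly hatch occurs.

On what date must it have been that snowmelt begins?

December 18, 2023

The first mayfly hatch occurs: Feb 1, 2024.
The floodplain is inundated: Feb 1, 2024 − 28 days = Jan 4, 2024.
The river peaks: Jan 4, 2024 − 9 days = Dec 26, 2023.
Snowmelt begins: Dec 26, 2023 − 8 days = Dec 18, 2023.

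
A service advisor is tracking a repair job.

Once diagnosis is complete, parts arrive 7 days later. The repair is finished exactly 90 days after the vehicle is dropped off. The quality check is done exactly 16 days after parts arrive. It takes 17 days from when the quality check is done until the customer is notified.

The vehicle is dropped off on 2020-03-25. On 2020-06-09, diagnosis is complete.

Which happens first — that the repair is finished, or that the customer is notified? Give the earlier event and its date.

The vehicle is dropped off: Mar 25, 2020.
The repair is finished: Mar 25, 2020 + 90 days = Jun 23, 2020.
Diagnosis is complete: Jun 9, 2020.
Parts arrive: Jun 9, 2020 + 7 days = Jun 16, 2020.
The quality check is done: Jun 16, 2020 + 16 days = Jul 2, 2020.
The customer is notified: Jul 2, 2020 + 17 days = Jul 19, 2020.
Comparing: the repair is finished on Jun 23, 2020 vs the customer is notified on Jul 19, 2020. Earlier: the repair is finished.

The repair is finished — 2020-06-23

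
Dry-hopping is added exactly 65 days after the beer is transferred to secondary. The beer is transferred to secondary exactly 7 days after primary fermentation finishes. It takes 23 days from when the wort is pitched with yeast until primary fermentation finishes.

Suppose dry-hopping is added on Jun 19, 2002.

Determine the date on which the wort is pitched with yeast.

Dry-hopping is added: Jun 19, 2002.
The beer is transferred to secondary: Jun 19, 2002 − 65 days = Apr 15, 2002.
Primary fermentation finishes: Apr 15, 2002 − 7 days = Apr 8, 2002.
The wort is pitched with yeast: Apr 8, 2002 − 23 days = Mar 16, 2002.

Mar 16, 2002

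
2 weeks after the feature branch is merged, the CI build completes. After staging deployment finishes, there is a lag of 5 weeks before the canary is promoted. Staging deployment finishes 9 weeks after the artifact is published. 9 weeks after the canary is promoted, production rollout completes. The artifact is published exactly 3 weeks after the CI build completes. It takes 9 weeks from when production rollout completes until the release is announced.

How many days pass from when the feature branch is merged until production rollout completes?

Causal path: the feature branch is merged → the CI build completes → the artifact is published → staging deployment finishes → the canary is promoted → production rollout completes.
Total delay along the path: 2 + 3 + 9 + 5 + 9 weeks = 28 weeks = 196 days.

196 days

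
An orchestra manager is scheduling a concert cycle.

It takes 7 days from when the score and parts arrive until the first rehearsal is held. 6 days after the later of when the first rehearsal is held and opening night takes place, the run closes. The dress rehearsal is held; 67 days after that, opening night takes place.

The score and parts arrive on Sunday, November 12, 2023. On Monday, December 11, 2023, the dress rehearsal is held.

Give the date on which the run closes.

Thursday, February 22, 2024

The score and parts arrive: Nov 12, 2023.
The first rehearsal is held: Nov 12, 2023 + 7 days = Nov 19, 2023.
The dress rehearsal is held: Dec 11, 2023.
Opening night takes place: Dec 11, 2023 + 67 days = Feb 16, 2024.
Both prerequisites met — the first rehearsal is held (Nov 19, 2023), opening night takes place (Feb 16, 2024); the later is Feb 16, 2024.
The run closes: Feb 16, 2024 + 6 days = Feb 22, 2024.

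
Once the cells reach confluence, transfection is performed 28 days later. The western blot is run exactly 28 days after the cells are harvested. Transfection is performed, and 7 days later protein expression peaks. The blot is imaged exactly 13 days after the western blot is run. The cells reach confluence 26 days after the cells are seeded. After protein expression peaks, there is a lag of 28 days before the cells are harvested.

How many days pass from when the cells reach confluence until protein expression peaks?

Causal path: the cells reach confluence → transfection is performed → protein expression peaks.
Total delay along the path: 28 + 7 = 35 days.

35 days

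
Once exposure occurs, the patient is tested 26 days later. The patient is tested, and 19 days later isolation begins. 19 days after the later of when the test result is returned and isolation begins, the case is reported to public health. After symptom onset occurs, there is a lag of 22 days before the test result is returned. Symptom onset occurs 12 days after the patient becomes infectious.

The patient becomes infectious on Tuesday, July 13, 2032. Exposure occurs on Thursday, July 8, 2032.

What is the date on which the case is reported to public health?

The patient becomes infectious: Jul 13, 2032.
Symptom onset occurs: Jul 13, 2032 + 12 days = Jul 25, 2032.
The test result is returned: Jul 25, 2032 + 22 days = Aug 16, 2032.
Exposure occurs: Jul 8, 2032.
The patient is tested: Jul 8, 2032 + 26 days = Aug 3, 2032.
Isolation begins: Aug 3, 2032 + 19 days = Aug 22, 2032.
Both prerequisites met — the test result is returned (Aug 16, 2032), isolation begins (Aug 22, 2032); the later is Aug 22, 2032.
The case is reported to public health: Aug 22, 2032 + 19 days = Sep 10, 2032.

Friday, September 10, 2032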